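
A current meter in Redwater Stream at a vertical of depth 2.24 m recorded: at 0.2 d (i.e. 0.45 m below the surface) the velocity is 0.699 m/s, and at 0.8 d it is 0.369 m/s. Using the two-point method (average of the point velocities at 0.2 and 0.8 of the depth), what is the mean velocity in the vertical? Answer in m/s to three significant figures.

v̄ = (0.699 + 0.369) / 2 = 0.5340 m/s

0.534 m/s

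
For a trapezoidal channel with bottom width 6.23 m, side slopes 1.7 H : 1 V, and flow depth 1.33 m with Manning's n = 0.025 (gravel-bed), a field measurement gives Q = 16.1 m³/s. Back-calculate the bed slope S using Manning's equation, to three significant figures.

0.00130

A = (b + z·y)·y = (6.23 + 1.7×1.33)×1.33 = 11.29 m²
P = b + 2y√(1+z²) = 6.23 + 2×1.33×√(1+1.7²) = 11.48 m
R = A/P = 11.29/11.48 = 0.9840 m
S = (Q·n / (1·A·R^(2/3)))² = (16.1×0.025 / (1×11.29×0.9893))² = 0.001298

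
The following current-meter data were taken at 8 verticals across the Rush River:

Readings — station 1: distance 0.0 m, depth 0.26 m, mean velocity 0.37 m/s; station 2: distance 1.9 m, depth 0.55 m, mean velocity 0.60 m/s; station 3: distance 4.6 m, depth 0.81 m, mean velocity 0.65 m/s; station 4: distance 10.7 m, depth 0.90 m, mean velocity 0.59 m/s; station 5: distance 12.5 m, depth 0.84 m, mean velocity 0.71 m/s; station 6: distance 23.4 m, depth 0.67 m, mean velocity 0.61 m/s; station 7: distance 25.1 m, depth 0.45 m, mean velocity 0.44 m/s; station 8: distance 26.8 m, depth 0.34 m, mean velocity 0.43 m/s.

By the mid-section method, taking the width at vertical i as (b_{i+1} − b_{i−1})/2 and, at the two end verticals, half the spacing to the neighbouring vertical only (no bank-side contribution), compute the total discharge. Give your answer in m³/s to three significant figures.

w_1 = (1.9 − 0.0)/2 = 0.95 m; q_1 = 0.37 × 0.26 × 0.95 = 0.09139 m³/s
w_2 = (4.6 − 0.0)/2 = 2.3 m; q_2 = 0.60 × 0.55 × 2.3 = 0.7590 m³/s
w_3 = (10.7 − 1.9)/2 = 4.4 m; q_3 = 0.65 × 0.81 × 4.4 = 2.317 m³/s
w_4 = (12.5 − 4.6)/2 = 3.95 m; q_4 = 0.59 × 0.90 × 3.95 = 2.097 m³/s
w_5 = (23.4 − 10.7)/2 = 6.35 m; q_5 = 0.71 × 0.84 × 6.35 = 3.787 m³/s
w_6 = (25.1 − 12.5)/2 = 6.3 m; q_6 = 0.61 × 0.67 × 6.3 = 2.575 m³/s
w_7 = (26.8 − 23.4)/2 = 1.7 m; q_7 = 0.44 × 0.45 × 1.7 = 0.3366 m³/s
w_8 = (26.8 − 25.1)/2 = 0.85 m; q_8 = 0.43 × 0.34 × 0.85 = 0.1243 m³/s
Q = Σ qᵢ = 12.09 m³/s

12.1 m³/s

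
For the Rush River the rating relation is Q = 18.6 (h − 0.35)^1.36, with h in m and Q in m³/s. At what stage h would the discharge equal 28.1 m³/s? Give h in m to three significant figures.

h − h₀ = (Q/C)^(1/b) = (28.1/18.6)^(1/1.36) = 1.354 m
h = 0.35 + 1.354 = 1.704 m

1.70 m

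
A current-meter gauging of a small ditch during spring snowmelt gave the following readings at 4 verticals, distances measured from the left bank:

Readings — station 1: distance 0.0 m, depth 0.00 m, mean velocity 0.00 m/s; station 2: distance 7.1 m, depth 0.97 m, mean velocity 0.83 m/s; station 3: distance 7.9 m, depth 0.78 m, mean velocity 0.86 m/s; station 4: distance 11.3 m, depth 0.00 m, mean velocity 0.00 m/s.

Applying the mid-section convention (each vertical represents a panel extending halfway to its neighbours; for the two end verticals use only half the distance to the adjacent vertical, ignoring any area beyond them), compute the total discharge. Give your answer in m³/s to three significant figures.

4.59 m³/s

w_2 = (7.9 − 0.0)/2 = 3.95 m; q_2 = 0.83 × 0.97 × 3.95 = 3.180 m³/s
w_3 = (11.3 − 7.1)/2 = 2.1 m; q_3 = 0.86 × 0.78 × 2.1 = 1.409 m³/s
Stations 1, 4 contribute zero (depth or velocity is 0).
Q = Σ qᵢ = 4.589 m³/s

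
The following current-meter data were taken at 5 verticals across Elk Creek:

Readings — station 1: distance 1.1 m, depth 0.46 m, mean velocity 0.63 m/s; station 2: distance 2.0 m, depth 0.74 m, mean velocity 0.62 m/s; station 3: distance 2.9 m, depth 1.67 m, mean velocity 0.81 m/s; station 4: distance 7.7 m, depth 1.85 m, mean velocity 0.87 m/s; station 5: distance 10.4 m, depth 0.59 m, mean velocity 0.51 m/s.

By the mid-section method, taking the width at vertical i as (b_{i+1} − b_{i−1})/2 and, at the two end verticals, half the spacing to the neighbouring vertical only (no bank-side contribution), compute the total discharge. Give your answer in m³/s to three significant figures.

w_1 = (2.0 − 1.1)/2 = 0.45 m; q_1 = 0.63 × 0.46 × 0.45 = 0.1304 m³/s
w_2 = (2.9 − 1.1)/2 = 0.9 m; q_2 = 0.62 × 0.74 × 0.9 = 0.4129 m³/s
w_3 = (7.7 − 2.0)/2 = 2.85 m; q_3 = 0.81 × 1.67 × 2.85 = 3.855 m³/s
w_4 = (10.4 − 2.9)/2 = 3.75 m; q_4 = 0.87 × 1.85 × 3.75 = 6.036 m³/s
w_5 = (10.4 − 7.7)/2 = 1.35 m; q_5 = 0.51 × 0.59 × 1.35 = 0.4062 m³/s
Q = Σ qᵢ = 10.84 m³/s

10.8 m³/s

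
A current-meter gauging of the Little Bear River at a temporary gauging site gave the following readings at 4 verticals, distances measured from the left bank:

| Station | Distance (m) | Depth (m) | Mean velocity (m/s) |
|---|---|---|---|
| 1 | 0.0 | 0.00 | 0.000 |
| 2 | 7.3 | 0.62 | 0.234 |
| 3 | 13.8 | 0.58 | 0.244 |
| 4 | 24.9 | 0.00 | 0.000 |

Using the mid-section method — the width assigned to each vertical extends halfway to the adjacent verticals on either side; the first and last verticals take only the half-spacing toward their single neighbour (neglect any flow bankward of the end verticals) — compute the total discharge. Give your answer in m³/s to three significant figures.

w_2 = (13.8 − 0.0)/2 = 6.9 m; q_2 = 0.234 × 0.62 × 6.9 = 1.001 m³/s
w_3 = (24.9 − 7.3)/2 = 8.8 m; q_3 = 0.244 × 0.58 × 8.8 = 1.245 m³/s
Stations 1, 4 contribute zero (depth or velocity is 0).
Q = Σ qᵢ = 2.246 m³/s

2.25 m³/s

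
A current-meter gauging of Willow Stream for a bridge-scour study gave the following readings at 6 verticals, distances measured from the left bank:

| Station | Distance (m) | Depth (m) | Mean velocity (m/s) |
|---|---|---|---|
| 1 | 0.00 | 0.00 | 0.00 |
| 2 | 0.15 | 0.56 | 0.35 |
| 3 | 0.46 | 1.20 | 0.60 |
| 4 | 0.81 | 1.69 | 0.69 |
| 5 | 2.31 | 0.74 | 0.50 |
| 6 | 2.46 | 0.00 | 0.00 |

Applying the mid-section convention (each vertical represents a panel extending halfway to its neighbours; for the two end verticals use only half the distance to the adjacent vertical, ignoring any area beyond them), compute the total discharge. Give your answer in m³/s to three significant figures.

1.67 m³/s

w_2 = (0.46 − 0.00)/2 = 0.23 m; q_2 = 0.35 × 0.56 × 0.23 = 0.04508 m³/s
w_3 = (0.81 − 0.15)/2 = 0.33 m; q_3 = 0.60 × 1.20 × 0.33 = 0.2376 m³/s
w_4 = (2.31 − 0.46)/2 = 0.925 m; q_4 = 0.69 × 1.69 × 0.925 = 1.079 m³/s
w_5 = (2.46 − 0.81)/2 = 0.825 m; q_5 = 0.50 × 0.74 × 0.825 = 0.3053 m³/s
Stations 1, 6 contribute zero (depth or velocity is 0).
Q = Σ qᵢ = 1.667 m³/s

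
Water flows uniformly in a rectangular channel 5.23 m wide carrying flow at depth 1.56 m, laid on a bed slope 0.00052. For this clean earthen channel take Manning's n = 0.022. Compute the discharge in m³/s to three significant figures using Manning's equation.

A = b·y = 5.23 × 1.56 = 8.159 m²
P = b + 2y = 5.23 + 2×1.56 = 8.350 m
R = A/P = 8.159/8.350 = 0.9771 m
Q = (1/n)·A·R^(2/3)·S^(1/2) = (1/0.022) × 8.159 × 0.9771^(2/3) × 0.00052^(1/2) = 8.327 m³/s

8.33 m³/s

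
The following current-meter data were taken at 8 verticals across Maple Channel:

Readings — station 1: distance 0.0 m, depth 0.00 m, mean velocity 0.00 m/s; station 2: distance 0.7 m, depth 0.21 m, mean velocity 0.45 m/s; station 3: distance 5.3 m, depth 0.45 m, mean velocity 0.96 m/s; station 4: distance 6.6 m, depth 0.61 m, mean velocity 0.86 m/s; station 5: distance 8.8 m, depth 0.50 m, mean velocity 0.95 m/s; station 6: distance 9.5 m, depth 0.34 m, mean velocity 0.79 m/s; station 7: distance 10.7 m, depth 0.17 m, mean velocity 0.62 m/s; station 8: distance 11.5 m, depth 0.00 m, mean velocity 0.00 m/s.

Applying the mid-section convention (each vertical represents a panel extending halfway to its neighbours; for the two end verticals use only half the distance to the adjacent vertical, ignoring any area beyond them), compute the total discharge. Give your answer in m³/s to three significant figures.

3.49 m³/s

w_2 = (5.3 − 0.0)/2 = 2.65 m; q_2 = 0.45 × 0.21 × 2.65 = 0.2504 m³/s
w_3 = (6.6 − 0.7)/2 = 2.95 m; q_3 = 0.96 × 0.45 × 2.95 = 1.274 m³/s
w_4 = (8.8 − 5.3)/2 = 1.75 m; q_4 = 0.86 × 0.61 × 1.75 = 0.9181 m³/s
w_5 = (9.5 − 6.6)/2 = 1.45 m; q_5 = 0.95 × 0.50 × 1.45 = 0.6888 m³/s
w_6 = (10.7 − 8.8)/2 = 0.95 m; q_6 = 0.79 × 0.34 × 0.95 = 0.2552 m³/s
w_7 = (11.5 − 9.5)/2 = 1 m; q_7 = 0.62 × 0.17 × 1 = 0.1054 m³/s
Stations 1, 8 contribute zero (depth or velocity is 0).
Q = Σ qᵢ = 3.492 m³/s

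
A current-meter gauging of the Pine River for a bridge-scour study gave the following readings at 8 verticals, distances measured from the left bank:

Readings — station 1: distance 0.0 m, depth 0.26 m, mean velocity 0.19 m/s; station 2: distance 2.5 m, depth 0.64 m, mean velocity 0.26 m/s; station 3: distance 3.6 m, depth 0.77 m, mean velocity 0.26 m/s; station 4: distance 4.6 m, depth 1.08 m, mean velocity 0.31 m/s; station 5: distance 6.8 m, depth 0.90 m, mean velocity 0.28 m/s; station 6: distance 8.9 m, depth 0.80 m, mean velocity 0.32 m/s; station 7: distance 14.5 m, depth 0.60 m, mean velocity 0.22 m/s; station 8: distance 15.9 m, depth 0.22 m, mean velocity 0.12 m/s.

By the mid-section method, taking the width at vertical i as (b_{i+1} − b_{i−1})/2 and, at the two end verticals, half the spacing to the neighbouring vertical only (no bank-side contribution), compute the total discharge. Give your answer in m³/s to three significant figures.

w_1 = (2.5 − 0.0)/2 = 1.25 m; q_1 = 0.19 × 0.26 × 1.25 = 0.06175 m³/s
w_2 = (3.6 − 0.0)/2 = 1.8 m; q_2 = 0.26 × 0.64 × 1.8 = 0.2995 m³/s
w_3 = (4.6 − 2.5)/2 = 1.05 m; q_3 = 0.26 × 0.77 × 1.05 = 0.2102 m³/s
w_4 = (6.8 − 3.6)/2 = 1.6 m; q_4 = 0.31 × 1.08 × 1.6 = 0.5357 m³/s
w_5 = (8.9 − 4.6)/2 = 2.15 m; q_5 = 0.28 × 0.90 × 2.15 = 0.5418 m³/s
w_6 = (14.5 − 6.8)/2 = 3.85 m; q_6 = 0.32 × 0.80 × 3.85 = 0.9856 m³/s
w_7 = (15.9 − 8.9)/2 = 3.5 m; q_7 = 0.22 × 0.60 × 3.5 = 0.4620 m³/s
w_8 = (15.9 − 14.5)/2 = 0.7 m; q_8 = 0.12 × 0.22 × 0.7 = 0.01848 m³/s
Q = Σ qᵢ = 3.115 m³/s

3.12 m³/s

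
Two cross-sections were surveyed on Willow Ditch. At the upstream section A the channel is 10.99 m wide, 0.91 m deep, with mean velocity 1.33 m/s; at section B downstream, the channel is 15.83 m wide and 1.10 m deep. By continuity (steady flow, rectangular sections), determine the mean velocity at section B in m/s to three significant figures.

Q = A₁V₁ = (10.99×0.91) × 1.33 = 13.30 m³/s
A₂ = 15.83 × 1.10 = 17.41 m²
V₂ = Q/A₂ = 13.30/17.41 = 0.7639 m/s

0.764 m/s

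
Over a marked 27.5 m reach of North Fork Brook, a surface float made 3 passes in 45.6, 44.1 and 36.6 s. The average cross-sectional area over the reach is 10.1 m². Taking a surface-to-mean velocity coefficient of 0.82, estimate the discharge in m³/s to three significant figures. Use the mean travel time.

5.41 m³/s

t̄ = (45.6 + 44.1 + 36.6) / 3 = 42.1 s
v_surface = L / t̄ = 27.5 / 42.1 = 0.6532 m/s
v_mean = 0.82 × 0.6532 = 0.5356 m/s
Q = A × v_mean = 10.1 × 0.5356 = 5.410 m³/s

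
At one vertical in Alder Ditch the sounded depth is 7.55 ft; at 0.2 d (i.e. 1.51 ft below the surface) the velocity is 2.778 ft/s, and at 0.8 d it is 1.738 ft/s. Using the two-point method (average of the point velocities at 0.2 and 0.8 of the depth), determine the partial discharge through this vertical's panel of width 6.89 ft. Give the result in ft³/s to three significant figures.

v̄ = (2.778 + 1.738) / 2 = 2.258 ft/s
q = v̄ × d × w = 2.258 × 7.55 × 6.89 = 117.5 ft³/s

117 ft³/s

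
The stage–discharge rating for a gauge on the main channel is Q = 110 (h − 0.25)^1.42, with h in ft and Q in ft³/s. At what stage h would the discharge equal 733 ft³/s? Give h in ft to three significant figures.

h − h₀ = (Q/C)^(1/b) = (733/110)^(1/1.42) = 3.803 ft
h = 0.25 + 3.803 = 4.053 ft

4.05 ft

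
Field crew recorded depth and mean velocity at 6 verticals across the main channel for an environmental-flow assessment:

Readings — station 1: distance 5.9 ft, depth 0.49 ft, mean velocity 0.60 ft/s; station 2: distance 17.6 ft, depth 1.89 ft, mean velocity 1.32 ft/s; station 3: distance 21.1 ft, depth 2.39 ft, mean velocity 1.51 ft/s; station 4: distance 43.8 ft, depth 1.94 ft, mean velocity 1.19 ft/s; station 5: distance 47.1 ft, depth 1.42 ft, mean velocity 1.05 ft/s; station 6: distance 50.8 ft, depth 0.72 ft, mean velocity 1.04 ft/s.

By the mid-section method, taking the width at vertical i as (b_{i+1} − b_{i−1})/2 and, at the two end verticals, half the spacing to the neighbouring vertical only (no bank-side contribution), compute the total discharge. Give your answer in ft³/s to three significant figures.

105 ft³/s

w_1 = (17.6 − 5.9)/2 = 5.85 ft; q_1 = 0.60 × 0.49 × 5.85 = 1.720 ft³/s
w_2 = (21.1 − 5.9)/2 = 7.6 ft; q_2 = 1.32 × 1.89 × 7.6 = 18.96 ft³/s
w_3 = (43.8 − 17.6)/2 = 13.1 ft; q_3 = 1.51 × 2.39 × 13.1 = 47.28 ft³/s
w_4 = (47.1 − 21.1)/2 = 13 ft; q_4 = 1.19 × 1.94 × 13 = 30.01 ft³/s
w_5 = (50.8 − 43.8)/2 = 3.5 ft; q_5 = 1.05 × 1.42 × 3.5 = 5.219 ft³/s
w_6 = (50.8 − 47.1)/2 = 1.85 ft; q_6 = 1.04 × 0.72 × 1.85 = 1.385 ft³/s
Q = Σ qᵢ = 104.6 ft³/s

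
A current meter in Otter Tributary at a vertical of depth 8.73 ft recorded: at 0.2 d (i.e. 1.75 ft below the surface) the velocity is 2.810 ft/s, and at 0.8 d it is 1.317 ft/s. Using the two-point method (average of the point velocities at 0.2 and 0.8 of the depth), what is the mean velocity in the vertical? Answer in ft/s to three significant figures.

2.06 ft/s

v̄ = (2.810 + 1.317) / 2 = 2.064 ft/s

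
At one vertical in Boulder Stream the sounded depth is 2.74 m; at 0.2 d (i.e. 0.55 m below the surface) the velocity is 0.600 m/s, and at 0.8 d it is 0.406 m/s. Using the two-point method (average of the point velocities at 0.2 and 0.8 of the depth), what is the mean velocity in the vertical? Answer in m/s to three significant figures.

0.503 m/s

v̄ = (0.600 + 0.406) / 2 = 0.5030 m/s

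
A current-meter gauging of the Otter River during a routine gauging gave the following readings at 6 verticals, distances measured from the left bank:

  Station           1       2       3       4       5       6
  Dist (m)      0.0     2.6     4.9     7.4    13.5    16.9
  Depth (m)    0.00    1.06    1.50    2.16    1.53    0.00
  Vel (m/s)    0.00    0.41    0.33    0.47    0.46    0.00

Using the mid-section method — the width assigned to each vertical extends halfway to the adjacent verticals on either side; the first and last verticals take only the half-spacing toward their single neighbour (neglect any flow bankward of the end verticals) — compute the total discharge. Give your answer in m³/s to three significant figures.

w_2 = (4.9 − 0.0)/2 = 2.45 m; q_2 = 0.41 × 1.06 × 2.45 = 1.065 m³/s
w_3 = (7.4 − 2.6)/2 = 2.4 m; q_3 = 0.33 × 1.50 × 2.4 = 1.188 m³/s
w_4 = (13.5 − 4.9)/2 = 4.3 m; q_4 = 0.47 × 2.16 × 4.3 = 4.365 m³/s
w_5 = (16.9 − 7.4)/2 = 4.75 m; q_5 = 0.46 × 1.53 × 4.75 = 3.343 m³/s
Stations 1, 6 contribute zero (depth or velocity is 0).
Q = Σ qᵢ = 9.961 m³/s

9.96 m³/s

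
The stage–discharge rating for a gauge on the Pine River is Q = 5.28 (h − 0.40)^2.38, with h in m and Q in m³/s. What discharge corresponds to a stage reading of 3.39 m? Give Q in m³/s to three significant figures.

71.6 m³/s

Q = 5.28 × (3.39 − 0.40)^2.38 = 5.28 × 2.99^2.38 = 71.57 m³/s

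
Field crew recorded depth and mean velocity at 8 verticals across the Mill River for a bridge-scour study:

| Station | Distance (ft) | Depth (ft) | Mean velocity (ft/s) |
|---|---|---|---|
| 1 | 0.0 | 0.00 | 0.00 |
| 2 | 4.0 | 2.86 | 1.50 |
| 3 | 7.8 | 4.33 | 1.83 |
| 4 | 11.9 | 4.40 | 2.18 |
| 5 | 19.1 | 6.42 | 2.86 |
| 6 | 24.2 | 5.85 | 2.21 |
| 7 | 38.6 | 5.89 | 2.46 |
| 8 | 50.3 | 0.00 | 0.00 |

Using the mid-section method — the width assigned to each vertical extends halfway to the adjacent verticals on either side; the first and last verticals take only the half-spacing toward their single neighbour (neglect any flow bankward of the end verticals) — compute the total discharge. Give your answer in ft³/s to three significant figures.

w_2 = (7.8 − 0.0)/2 = 3.9 ft; q_2 = 1.50 × 2.86 × 3.9 = 16.73 ft³/s
w_3 = (11.9 − 4.0)/2 = 3.95 ft; q_3 = 1.83 × 4.33 × 3.95 = 31.30 ft³/s
w_4 = (19.1 − 7.8)/2 = 5.65 ft; q_4 = 2.18 × 4.40 × 5.65 = 54.19 ft³/s
w_5 = (24.2 − 11.9)/2 = 6.15 ft; q_5 = 2.86 × 6.42 × 6.15 = 112.9 ft³/s
w_6 = (38.6 − 19.1)/2 = 9.75 ft; q_6 = 2.21 × 5.85 × 9.75 = 126.1 ft³/s
w_7 = (50.3 − 24.2)/2 = 13.05 ft; q_7 = 2.46 × 5.89 × 13.05 = 189.1 ft³/s
Stations 1, 8 contribute zero (depth or velocity is 0).
Q = Σ qᵢ = 530.3 ft³/s

530 ft³/s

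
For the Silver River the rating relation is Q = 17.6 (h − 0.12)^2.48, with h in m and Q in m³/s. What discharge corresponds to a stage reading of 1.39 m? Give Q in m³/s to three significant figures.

31.8 m³/s

Q = 17.6 × (1.39 − 0.12)^2.48 = 17.6 × 1.27^2.48 = 31.84 m³/s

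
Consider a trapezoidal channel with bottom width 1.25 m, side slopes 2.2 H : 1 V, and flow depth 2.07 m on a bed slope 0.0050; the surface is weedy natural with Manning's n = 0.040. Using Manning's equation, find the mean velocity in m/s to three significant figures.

1.85 m/s

A = (b + z·y)·y = (1.25 + 2.2×2.07)×2.07 = 12.01 m²
P = b + 2y√(1+z²) = 1.25 + 2×2.07×√(1+2.2²) = 11.25 m
R = A/P = 12.01/11.25 = 1.067 m
Q = (1/n)·A·R^(2/3)·S^(1/2) = (1/0.040) × 12.01 × 1.067^(2/3) × 0.0050^(1/2) = 22.18 m³/s
V = Q/A = 22.18/12.01 = 1.846 m/s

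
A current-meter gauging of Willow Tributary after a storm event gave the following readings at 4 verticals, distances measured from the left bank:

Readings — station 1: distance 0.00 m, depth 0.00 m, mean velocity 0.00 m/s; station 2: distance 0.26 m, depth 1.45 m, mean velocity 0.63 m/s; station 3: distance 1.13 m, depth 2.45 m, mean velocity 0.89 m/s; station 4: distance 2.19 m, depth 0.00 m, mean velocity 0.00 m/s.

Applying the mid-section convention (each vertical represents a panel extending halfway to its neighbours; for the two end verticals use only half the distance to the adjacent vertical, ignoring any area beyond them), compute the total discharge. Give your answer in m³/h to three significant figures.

w_2 = (1.13 − 0.00)/2 = 0.565 m; q_2 = 0.63 × 1.45 × 0.565 = 0.5161 m³/s
w_3 = (2.19 − 0.26)/2 = 0.965 m; q_3 = 0.89 × 2.45 × 0.965 = 2.104 m³/s
Stations 1, 4 contribute zero (depth or velocity is 0).
Q = Σ qᵢ = 2.620 m³/s
= 2.620 × 3600 = 9433 m³/h

9430 m³/h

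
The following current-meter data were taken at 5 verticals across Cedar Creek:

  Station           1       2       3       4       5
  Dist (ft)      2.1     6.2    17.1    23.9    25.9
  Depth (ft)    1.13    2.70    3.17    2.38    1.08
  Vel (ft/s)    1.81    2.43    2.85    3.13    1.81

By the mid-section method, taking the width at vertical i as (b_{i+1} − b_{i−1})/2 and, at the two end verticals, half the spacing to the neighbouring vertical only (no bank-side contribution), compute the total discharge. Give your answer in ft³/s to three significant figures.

168 ft³/s

w_1 = (6.2 − 2.1)/2 = 2.05 ft; q_1 = 1.81 × 1.13 × 2.05 = 4.193 ft³/s
w_2 = (17.1 − 2.1)/2 = 7.5 ft; q_2 = 2.43 × 2.70 × 7.5 = 49.21 ft³/s
w_3 = (23.9 − 6.2)/2 = 8.85 ft; q_3 = 2.85 × 3.17 × 8.85 = 79.96 ft³/s
w_4 = (25.9 − 17.1)/2 = 4.4 ft; q_4 = 3.13 × 2.38 × 4.4 = 32.78 ft³/s
w_5 = (25.9 − 23.9)/2 = 1 ft; q_5 = 1.81 × 1.08 × 1 = 1.955 ft³/s
Q = Σ qᵢ = 168.1 ft³/s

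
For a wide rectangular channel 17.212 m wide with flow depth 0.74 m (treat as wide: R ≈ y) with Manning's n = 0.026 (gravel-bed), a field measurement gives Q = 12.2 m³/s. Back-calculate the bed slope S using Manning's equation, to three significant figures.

A = b·y = 17.212 × 0.74 = 12.74 m²
Wide channel: R ≈ y = 0.74 m
S = (Q·n / (1·A·R^(2/3)))² = (12.2×0.026 / (1×12.74×0.8181))² = 0.0009266

0.000927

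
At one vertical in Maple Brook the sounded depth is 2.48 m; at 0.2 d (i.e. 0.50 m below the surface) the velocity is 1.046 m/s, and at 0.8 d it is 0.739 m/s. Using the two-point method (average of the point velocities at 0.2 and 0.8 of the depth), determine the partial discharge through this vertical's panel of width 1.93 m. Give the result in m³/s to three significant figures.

4.27 m³/s

v̄ = (1.046 + 0.739) / 2 = 0.8925 m/s
q = v̄ × d × w = 0.8925 × 2.48 × 1.93 = 4.272 m³/s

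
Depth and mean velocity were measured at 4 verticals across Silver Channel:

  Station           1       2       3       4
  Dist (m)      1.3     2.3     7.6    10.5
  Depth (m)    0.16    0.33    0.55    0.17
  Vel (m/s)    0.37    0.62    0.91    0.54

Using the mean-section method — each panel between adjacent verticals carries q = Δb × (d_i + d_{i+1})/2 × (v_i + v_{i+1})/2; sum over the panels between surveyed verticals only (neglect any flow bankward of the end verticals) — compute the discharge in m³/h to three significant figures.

Panel 1-2: Δb = 1 m, d̄ = (0.16+0.33)/2 = 0.245, v̄ = (0.37+0.62)/2 = 0.495 → q = 1×0.245×0.495 = 0.1213 m³/s
Panel 2-3: Δb = 5.3 m, d̄ = (0.33+0.55)/2 = 0.44, v̄ = (0.62+0.91)/2 = 0.765 → q = 5.3×0.44×0.765 = 1.784 m³/s
Panel 3-4: Δb = 2.9 m, d̄ = (0.55+0.17)/2 = 0.36, v̄ = (0.91+0.54)/2 = 0.725 → q = 2.9×0.36×0.725 = 0.7569 m³/s
Q = Σ q = 2.662 m³/s
= 2.662 × 3600 = 9584 m³/h

9580 m³/h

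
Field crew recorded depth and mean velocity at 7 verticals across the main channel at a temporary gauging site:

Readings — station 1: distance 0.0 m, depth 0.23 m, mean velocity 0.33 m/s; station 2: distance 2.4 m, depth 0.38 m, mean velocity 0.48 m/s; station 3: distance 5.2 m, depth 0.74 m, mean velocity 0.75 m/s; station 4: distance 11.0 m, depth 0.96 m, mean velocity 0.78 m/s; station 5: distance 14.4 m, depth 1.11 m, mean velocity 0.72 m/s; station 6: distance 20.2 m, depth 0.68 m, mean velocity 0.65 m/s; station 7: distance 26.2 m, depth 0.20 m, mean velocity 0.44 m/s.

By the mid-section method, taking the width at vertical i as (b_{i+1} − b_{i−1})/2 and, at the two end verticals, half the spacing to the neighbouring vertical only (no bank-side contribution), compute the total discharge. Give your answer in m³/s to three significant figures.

12.9 m³/s

w_1 = (2.4 − 0.0)/2 = 1.2 m; q_1 = 0.33 × 0.23 × 1.2 = 0.09108 m³/s
w_2 = (5.2 − 0.0)/2 = 2.6 m; q_2 = 0.48 × 0.38 × 2.6 = 0.4742 m³/s
w_3 = (11.0 − 2.4)/2 = 4.3 m; q_3 = 0.75 × 0.74 × 4.3 = 2.387 m³/s
w_4 = (14.4 − 5.2)/2 = 4.6 m; q_4 = 0.78 × 0.96 × 4.6 = 3.444 m³/s
w_5 = (20.2 − 11.0)/2 = 4.6 m; q_5 = 0.72 × 1.11 × 4.6 = 3.676 m³/s
w_6 = (26.2 − 14.4)/2 = 5.9 m; q_6 = 0.65 × 0.68 × 5.9 = 2.608 m³/s
w_7 = (26.2 − 20.2)/2 = 3 m; q_7 = 0.44 × 0.20 × 3 = 0.2640 m³/s
Q = Σ qᵢ = 12.94 m³/s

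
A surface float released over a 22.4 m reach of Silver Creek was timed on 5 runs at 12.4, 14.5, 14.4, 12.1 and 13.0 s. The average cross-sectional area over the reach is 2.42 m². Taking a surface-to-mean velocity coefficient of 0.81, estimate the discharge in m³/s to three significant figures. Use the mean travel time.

t̄ = (12.4 + 14.5 + 14.4 + 12.1 + 13.0) / 5 = 13.28 s
v_surface = L / t̄ = 22.4 / 13.28 = 1.687 m/s
v_mean = 0.81 × 1.687 = 1.366 m/s
Q = A × v_mean = 2.42 × 1.366 = 3.306 m³/s

3.31 m³/s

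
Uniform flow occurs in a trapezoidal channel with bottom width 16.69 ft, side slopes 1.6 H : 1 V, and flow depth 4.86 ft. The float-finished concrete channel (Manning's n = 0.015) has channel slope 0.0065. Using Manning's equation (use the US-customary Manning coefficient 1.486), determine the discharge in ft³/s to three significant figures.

2140 ft³/s

A = (b + z·y)·y = (16.69 + 1.6×4.86)×4.86 = 118.9 ft²
P = b + 2y√(1+z²) = 16.69 + 2×4.86×√(1+1.6²) = 35.03 ft
R = A/P = 118.9/35.03 = 3.394 ft
Q = (1.486/n)·A·R^(2/3)·S^(1/2) = (1.486/0.015) × 118.9 × 3.394^(2/3) × 0.0065^(1/2) = 2145 ft³/s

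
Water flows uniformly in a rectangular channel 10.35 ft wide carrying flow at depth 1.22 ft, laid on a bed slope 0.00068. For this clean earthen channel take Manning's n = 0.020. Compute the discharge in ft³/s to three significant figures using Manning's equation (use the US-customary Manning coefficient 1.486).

24.3 ft³/s

A = b·y = 10.35 × 1.22 = 12.63 ft²
P = b + 2y = 10.35 + 2×1.22 = 12.79 ft
R = A/P = 12.63/12.79 = 0.9873 ft
Q = (1.486/n)·A·R^(2/3)·S^(1/2) = (1.486/0.020) × 12.63 × 0.9873^(2/3) × 0.00068^(1/2) = 24.26 ft³/s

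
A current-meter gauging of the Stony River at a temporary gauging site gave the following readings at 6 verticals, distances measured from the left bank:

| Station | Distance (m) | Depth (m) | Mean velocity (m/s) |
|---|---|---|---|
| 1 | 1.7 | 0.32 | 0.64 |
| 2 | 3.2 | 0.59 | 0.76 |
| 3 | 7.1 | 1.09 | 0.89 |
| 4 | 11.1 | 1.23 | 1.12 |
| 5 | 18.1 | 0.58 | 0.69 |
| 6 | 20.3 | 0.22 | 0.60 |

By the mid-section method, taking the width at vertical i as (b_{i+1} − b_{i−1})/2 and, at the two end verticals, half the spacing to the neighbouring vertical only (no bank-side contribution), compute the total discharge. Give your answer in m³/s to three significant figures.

14.8 m³/s

w_1 = (3.2 − 1.7)/2 = 0.75 m; q_1 = 0.64 × 0.32 × 0.75 = 0.1536 m³/s
w_2 = (7.1 − 1.7)/2 = 2.7 m; q_2 = 0.76 × 0.59 × 2.7 = 1.211 m³/s
w_3 = (11.1 − 3.2)/2 = 3.95 m; q_3 = 0.89 × 1.09 × 3.95 = 3.832 m³/s
w_4 = (18.1 − 7.1)/2 = 5.5 m; q_4 = 1.12 × 1.23 × 5.5 = 7.577 m³/s
w_5 = (20.3 − 11.1)/2 = 4.6 m; q_5 = 0.69 × 0.58 × 4.6 = 1.841 m³/s
w_6 = (20.3 − 18.1)/2 = 1.1 m; q_6 = 0.60 × 0.22 × 1.1 = 0.1452 m³/s
Q = Σ qᵢ = 14.76 m³/s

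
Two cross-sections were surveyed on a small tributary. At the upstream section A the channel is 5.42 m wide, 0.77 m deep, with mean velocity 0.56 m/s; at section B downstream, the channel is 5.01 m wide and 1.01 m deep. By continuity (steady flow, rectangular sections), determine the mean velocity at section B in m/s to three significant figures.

0.462 m/s

Q = A₁V₁ = (5.42×0.77) × 0.56 = 2.337 m³/s
A₂ = 5.01 × 1.01 = 5.060 m²
V₂ = Q/A₂ = 2.337/5.060 = 0.4619 m/s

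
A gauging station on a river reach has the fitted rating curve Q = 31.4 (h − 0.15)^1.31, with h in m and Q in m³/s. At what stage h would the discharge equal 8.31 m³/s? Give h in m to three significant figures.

0.512 m

h − h₀ = (Q/C)^(1/b) = (8.31/31.4)^(1/1.31) = 0.3625 m
h = 0.15 + 0.3625 = 0.5125 m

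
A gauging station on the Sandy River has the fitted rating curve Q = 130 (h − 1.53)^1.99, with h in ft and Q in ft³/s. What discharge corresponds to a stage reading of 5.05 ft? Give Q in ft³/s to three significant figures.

Q = 130 × (5.05 − 1.53)^1.99 = 130 × 3.52^1.99 = 1591 ft³/s

1590 ft³/s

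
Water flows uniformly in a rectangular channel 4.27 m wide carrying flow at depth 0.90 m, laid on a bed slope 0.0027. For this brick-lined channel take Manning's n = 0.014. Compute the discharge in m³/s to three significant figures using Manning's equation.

10.5 m³/s

A = b·y = 4.27 × 0.90 = 3.843 m²
P = b + 2y = 4.27 + 2×0.90 = 6.070 m
R = A/P = 3.843/6.070 = 0.6331 m
Q = (1/n)·A·R^(2/3)·S^(1/2) = (1/0.014) × 3.843 × 0.6331^(2/3) × 0.0027^(1/2) = 10.52 m³/s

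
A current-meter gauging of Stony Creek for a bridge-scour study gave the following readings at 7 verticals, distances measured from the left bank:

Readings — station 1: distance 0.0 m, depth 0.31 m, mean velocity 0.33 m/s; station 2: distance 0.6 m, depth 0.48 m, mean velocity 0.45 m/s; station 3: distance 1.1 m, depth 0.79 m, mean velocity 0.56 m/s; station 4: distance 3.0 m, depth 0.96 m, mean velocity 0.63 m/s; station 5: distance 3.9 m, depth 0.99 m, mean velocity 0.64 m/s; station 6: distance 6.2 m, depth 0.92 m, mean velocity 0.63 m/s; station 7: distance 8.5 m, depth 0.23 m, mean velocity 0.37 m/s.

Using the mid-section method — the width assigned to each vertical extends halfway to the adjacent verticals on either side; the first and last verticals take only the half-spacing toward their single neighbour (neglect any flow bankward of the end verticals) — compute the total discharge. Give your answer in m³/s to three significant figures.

3.97 m³/s

w_1 = (0.6 − 0.0)/2 = 0.3 m; q_1 = 0.33 × 0.31 × 0.3 = 0.03069 m³/s
w_2 = (1.1 − 0.0)/2 = 0.55 m; q_2 = 0.45 × 0.48 × 0.55 = 0.1188 m³/s
w_3 = (3.0 − 0.6)/2 = 1.2 m; q_3 = 0.56 × 0.79 × 1.2 = 0.5309 m³/s
w_4 = (3.9 − 1.1)/2 = 1.4 m; q_4 = 0.63 × 0.96 × 1.4 = 0.8467 m³/s
w_5 = (6.2 − 3.0)/2 = 1.6 m; q_5 = 0.64 × 0.99 × 1.6 = 1.014 m³/s
w_6 = (8.5 − 3.9)/2 = 2.3 m; q_6 = 0.63 × 0.92 × 2.3 = 1.333 m³/s
w_7 = (8.5 − 6.2)/2 = 1.15 m; q_7 = 0.37 × 0.23 × 1.15 = 0.09787 m³/s
Q = Σ qᵢ = 3.972 m³/s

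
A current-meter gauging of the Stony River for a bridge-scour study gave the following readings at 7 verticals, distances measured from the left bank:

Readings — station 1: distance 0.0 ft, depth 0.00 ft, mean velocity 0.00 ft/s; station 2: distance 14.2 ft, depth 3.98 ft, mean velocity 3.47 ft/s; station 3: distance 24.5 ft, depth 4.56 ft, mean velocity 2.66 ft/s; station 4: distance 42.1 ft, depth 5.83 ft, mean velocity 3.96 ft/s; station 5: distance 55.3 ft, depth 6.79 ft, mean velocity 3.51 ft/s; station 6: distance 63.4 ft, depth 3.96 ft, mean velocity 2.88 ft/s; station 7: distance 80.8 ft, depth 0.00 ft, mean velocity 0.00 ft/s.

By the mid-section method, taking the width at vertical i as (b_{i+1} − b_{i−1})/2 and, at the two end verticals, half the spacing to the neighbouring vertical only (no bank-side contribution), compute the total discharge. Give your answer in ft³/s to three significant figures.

w_2 = (24.5 − 0.0)/2 = 12.25 ft; q_2 = 3.47 × 3.98 × 12.25 = 169.2 ft³/s
w_3 = (42.1 − 14.2)/2 = 13.95 ft; q_3 = 2.66 × 4.56 × 13.95 = 169.2 ft³/s
w_4 = (55.3 − 24.5)/2 = 15.4 ft; q_4 = 3.96 × 5.83 × 15.4 = 355.5 ft³/s
w_5 = (63.4 − 42.1)/2 = 10.65 ft; q_5 = 3.51 × 6.79 × 10.65 = 253.8 ft³/s
w_6 = (80.8 − 55.3)/2 = 12.75 ft; q_6 = 2.88 × 3.96 × 12.75 = 145.4 ft³/s
Stations 1, 7 contribute zero (depth or velocity is 0).
Q = Σ qᵢ = 1093 ft³/s

1090 ft³/s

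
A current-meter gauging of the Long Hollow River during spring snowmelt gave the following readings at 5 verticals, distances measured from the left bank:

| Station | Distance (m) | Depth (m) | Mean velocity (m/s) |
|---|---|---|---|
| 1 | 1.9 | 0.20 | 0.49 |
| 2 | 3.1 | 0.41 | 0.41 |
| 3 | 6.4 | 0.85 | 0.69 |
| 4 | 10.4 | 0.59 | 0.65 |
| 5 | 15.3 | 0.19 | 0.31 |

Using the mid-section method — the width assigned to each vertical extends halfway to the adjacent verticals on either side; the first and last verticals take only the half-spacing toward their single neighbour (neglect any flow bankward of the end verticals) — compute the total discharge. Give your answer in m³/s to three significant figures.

w_1 = (3.1 − 1.9)/2 = 0.6 m; q_1 = 0.49 × 0.20 × 0.6 = 0.05880 m³/s
w_2 = (6.4 − 1.9)/2 = 2.25 m; q_2 = 0.41 × 0.41 × 2.25 = 0.3782 m³/s
w_3 = (10.4 − 3.1)/2 = 3.65 m; q_3 = 0.69 × 0.85 × 3.65 = 2.141 m³/s
w_4 = (15.3 − 6.4)/2 = 4.45 m; q_4 = 0.65 × 0.59 × 4.45 = 1.707 m³/s
w_5 = (15.3 − 10.4)/2 = 2.45 m; q_5 = 0.31 × 0.19 × 2.45 = 0.1443 m³/s
Q = Σ qᵢ = 4.429 m³/s

4.43 m³/s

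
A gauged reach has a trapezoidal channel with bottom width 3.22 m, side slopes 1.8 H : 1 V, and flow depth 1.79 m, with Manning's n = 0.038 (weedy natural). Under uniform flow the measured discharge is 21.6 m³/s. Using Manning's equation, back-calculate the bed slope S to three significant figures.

0.00452

A = (b + z·y)·y = (3.22 + 1.8×1.79)×1.79 = 11.53 m²
P = b + 2y√(1+z²) = 3.22 + 2×1.79×√(1+1.8²) = 10.59 m
R = A/P = 11.53/10.59 = 1.089 m
S = (Q·n / (1·A·R^(2/3)))² = (21.6×0.038 / (1×11.53×1.058))² = 0.004524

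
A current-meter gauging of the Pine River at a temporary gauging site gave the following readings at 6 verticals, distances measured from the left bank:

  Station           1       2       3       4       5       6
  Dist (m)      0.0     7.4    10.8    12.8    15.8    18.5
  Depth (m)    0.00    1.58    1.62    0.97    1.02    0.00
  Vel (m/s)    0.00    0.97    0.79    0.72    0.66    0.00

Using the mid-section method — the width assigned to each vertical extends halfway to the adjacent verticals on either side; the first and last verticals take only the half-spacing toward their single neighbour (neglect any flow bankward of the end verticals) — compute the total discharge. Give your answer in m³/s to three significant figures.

w_2 = (10.8 − 0.0)/2 = 5.4 m; q_2 = 0.97 × 1.58 × 5.4 = 8.276 m³/s
w_3 = (12.8 − 7.4)/2 = 2.7 m; q_3 = 0.79 × 1.62 × 2.7 = 3.455 m³/s
w_4 = (15.8 − 10.8)/2 = 2.5 m; q_4 = 0.72 × 0.97 × 2.5 = 1.746 m³/s
w_5 = (18.5 − 12.8)/2 = 2.85 m; q_5 = 0.66 × 1.02 × 2.85 = 1.919 m³/s
Stations 1, 6 contribute zero (depth or velocity is 0).
Q = Σ qᵢ = 15.40 m³/s

15.4 m³/s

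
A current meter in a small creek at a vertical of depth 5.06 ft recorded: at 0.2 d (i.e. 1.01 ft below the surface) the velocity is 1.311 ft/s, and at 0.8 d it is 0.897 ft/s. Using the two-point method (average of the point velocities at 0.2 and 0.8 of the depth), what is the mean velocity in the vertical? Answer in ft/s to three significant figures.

v̄ = (1.311 + 0.897) / 2 = 1.104 ft/s

1.10 ft/s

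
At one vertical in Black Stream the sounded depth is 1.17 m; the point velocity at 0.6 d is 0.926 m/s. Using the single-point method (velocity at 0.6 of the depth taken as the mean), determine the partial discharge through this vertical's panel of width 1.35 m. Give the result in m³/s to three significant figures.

v̄ = v₀.₆ = 0.926 m/s
q = v̄ × d × w = 0.9260 × 1.17 × 1.35 = 1.463 m³/s

1.46 m³/s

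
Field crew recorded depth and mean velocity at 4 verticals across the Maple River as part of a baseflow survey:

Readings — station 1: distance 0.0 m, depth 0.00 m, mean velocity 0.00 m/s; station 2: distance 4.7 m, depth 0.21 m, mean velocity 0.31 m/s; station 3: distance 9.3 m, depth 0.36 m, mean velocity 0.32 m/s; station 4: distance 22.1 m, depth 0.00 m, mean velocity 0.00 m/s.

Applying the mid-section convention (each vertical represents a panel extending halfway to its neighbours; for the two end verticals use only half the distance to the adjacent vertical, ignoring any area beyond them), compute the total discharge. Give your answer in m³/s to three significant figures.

w_2 = (9.3 − 0.0)/2 = 4.65 m; q_2 = 0.31 × 0.21 × 4.65 = 0.3027 m³/s
w_3 = (22.1 − 4.7)/2 = 8.7 m; q_3 = 0.32 × 0.36 × 8.7 = 1.002 m³/s
Stations 1, 4 contribute zero (depth or velocity is 0).
Q = Σ qᵢ = 1.305 m³/s

1.30 m³/s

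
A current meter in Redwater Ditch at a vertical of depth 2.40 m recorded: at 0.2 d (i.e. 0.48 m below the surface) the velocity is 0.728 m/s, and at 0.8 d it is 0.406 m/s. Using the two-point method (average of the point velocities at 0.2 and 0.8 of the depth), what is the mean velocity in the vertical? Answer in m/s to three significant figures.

0.567 m/s

v̄ = (0.728 + 0.406) / 2 = 0.5670 m/s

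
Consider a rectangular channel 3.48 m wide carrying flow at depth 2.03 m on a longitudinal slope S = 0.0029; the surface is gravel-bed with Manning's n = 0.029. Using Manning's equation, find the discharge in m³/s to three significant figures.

12.6 m³/s

A = b·y = 3.48 × 2.03 = 7.064 m²
P = b + 2y = 3.48 + 2×2.03 = 7.540 m
R = A/P = 7.064/7.540 = 0.9369 m
Q = (1/n)·A·R^(2/3)·S^(1/2) = (1/0.029) × 7.064 × 0.9369^(2/3) × 0.0029^(1/2) = 12.56 m³/s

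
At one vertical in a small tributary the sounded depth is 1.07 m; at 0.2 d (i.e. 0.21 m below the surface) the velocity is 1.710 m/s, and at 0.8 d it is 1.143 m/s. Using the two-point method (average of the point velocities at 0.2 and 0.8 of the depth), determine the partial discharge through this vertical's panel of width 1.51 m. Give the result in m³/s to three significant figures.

v̄ = (1.710 + 1.143) / 2 = 1.427 m/s
q = v̄ × d × w = 1.427 × 1.07 × 1.51 = 2.305 m³/s

2.30 m³/s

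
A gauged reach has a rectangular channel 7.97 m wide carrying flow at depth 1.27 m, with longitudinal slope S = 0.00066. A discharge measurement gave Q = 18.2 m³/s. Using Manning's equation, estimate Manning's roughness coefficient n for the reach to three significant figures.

0.0139

A = b·y = 7.97 × 1.27 = 10.12 m²
P = b + 2y = 7.97 + 2×1.27 = 10.51 m
R = A/P = 10.12/10.51 = 0.9631 m
n = (1/Q)·A·R^(2/3)·S^(1/2) = (1/18.2) × 10.12 × 0.9752 × 0.02569 = 0.01393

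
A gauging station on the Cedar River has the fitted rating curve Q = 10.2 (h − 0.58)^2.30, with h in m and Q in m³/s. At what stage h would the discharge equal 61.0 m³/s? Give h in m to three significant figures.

h − h₀ = (Q/C)^(1/b) = (61.0/10.2)^(1/2.30) = 2.176 m
h = 0.58 + 2.176 = 2.756 m

2.76 m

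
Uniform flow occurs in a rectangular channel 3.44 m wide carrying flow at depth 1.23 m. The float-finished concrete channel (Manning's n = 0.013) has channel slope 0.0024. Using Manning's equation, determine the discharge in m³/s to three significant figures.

A = b·y = 3.44 × 1.23 = 4.231 m²
P = b + 2y = 3.44 + 2×1.23 = 5.900 m
R = A/P = 4.231/5.900 = 0.7172 m
Q = (1/n)·A·R^(2/3)·S^(1/2) = (1/0.013) × 4.231 × 0.7172^(2/3) × 0.0024^(1/2) = 12.78 m³/s

12.8 m³/s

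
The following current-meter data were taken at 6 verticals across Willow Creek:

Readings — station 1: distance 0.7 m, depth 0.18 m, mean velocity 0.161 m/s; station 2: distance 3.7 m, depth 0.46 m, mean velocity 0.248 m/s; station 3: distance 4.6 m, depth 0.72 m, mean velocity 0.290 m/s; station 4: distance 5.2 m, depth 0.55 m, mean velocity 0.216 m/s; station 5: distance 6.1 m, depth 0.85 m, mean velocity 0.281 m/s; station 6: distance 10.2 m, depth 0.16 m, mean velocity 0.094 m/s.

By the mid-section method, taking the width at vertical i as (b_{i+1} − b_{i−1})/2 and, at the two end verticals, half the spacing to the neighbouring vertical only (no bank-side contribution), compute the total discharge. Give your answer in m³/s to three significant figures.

1.14 m³/s

w_1 = (3.7 − 0.7)/2 = 1.5 m; q_1 = 0.161 × 0.18 × 1.5 = 0.04347 m³/s
w_2 = (4.6 − 0.7)/2 = 1.95 m; q_2 = 0.248 × 0.46 × 1.95 = 0.2225 m³/s
w_3 = (5.2 − 3.7)/2 = 0.75 m; q_3 = 0.290 × 0.72 × 0.75 = 0.1566 m³/s
w_4 = (6.1 − 4.6)/2 = 0.75 m; q_4 = 0.216 × 0.55 × 0.75 = 0.08910 m³/s
w_5 = (10.2 − 5.2)/2 = 2.5 m; q_5 = 0.281 × 0.85 × 2.5 = 0.5971 m³/s
w_6 = (10.2 − 6.1)/2 = 2.05 m; q_6 = 0.094 × 0.16 × 2.05 = 0.03083 m³/s
Q = Σ qᵢ = 1.140 m³/s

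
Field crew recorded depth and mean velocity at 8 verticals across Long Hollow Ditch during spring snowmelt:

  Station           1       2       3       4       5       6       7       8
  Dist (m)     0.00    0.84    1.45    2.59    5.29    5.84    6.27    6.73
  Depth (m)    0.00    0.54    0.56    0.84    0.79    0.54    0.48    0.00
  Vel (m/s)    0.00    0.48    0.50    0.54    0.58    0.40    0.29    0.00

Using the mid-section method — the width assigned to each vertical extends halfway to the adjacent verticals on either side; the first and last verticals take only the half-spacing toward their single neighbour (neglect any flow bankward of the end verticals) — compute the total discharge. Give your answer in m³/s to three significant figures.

w_2 = (1.45 − 0.00)/2 = 0.725 m; q_2 = 0.48 × 0.54 × 0.725 = 0.1879 m³/s
w_3 = (2.59 − 0.84)/2 = 0.875 m; q_3 = 0.50 × 0.56 × 0.875 = 0.2450 m³/s
w_4 = (5.29 − 1.45)/2 = 1.92 m; q_4 = 0.54 × 0.84 × 1.92 = 0.8709 m³/s
w_5 = (5.84 − 2.59)/2 = 1.625 m; q_5 = 0.58 × 0.79 × 1.625 = 0.7446 m³/s
w_6 = (6.27 − 5.29)/2 = 0.49 m; q_6 = 0.40 × 0.54 × 0.49 = 0.1058 m³/s
w_7 = (6.73 − 5.84)/2 = 0.445 m; q_7 = 0.29 × 0.48 × 0.445 = 0.06194 m³/s
Stations 1, 8 contribute zero (depth or velocity is 0).
Q = Σ qᵢ = 2.216 m³/s

2.22 m³/s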